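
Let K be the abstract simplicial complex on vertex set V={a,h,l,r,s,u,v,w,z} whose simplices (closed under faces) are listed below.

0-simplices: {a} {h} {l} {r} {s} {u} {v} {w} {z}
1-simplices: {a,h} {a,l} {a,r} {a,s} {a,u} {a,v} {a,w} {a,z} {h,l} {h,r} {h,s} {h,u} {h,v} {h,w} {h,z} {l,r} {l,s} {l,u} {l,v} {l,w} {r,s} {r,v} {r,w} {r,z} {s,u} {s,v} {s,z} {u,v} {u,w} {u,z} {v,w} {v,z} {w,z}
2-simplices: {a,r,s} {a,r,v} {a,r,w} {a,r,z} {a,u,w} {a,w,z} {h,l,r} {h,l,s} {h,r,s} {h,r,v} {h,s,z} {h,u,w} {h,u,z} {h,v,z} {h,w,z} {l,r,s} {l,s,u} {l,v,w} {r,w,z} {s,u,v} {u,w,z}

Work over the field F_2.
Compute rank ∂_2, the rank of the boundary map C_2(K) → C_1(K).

rank∂_2=18

n_0=9 n_1=33 n_2=21  [Z2]
∂1: piv[ah,al,ar,as,au,av,aw,az] rk=8  ker:hl,hr,hs,hu,hv,hw,hz,lr,ls,lu,lv,lw,rs,rv,rw,rz,su,sv,sz,uv,uw,uz,vw,vz,wz
∂2: piv[ars,arv,arw,arz,auw,awz,hlr,hls,hrs,hrv,hsz,huw,huz,hvz,hwz,lsu,lvw,suv] rk=18  ker:lrs,rwz,uwz
rk∂_2=18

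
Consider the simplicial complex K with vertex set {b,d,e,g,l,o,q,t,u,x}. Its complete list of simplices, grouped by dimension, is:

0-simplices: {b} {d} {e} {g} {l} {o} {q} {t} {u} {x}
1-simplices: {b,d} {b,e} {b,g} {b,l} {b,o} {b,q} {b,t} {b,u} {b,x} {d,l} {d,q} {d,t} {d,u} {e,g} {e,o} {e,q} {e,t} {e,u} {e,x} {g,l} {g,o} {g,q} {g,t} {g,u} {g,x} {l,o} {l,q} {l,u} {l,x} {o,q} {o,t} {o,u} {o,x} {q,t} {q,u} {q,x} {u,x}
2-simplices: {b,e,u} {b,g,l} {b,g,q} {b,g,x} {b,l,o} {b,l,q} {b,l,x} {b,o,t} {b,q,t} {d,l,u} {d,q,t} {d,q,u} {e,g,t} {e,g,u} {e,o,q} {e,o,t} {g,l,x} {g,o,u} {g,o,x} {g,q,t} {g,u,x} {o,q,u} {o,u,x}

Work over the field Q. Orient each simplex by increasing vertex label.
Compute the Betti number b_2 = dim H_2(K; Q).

b_2=2

n_0=10 n_1=37 n_2=23  [Q]
∂1: piv[bd,be,bg,bl,bo,bq,bt,bu,bx] rk=9  ker:dl,dq,dt,du,eg,eo,eq,et,eu,ex,gl,go,gq,gt,gu,gx,lo,lq,lu,lx,oq,ot,ou,ox,qt,qu,qx,ux
∂2: piv[beu,bgl,bgq,bgx,blo,blq,blx,bot,bqt,dlu,dqt,dqu,egt,egu,eoq,eot,gou,gox,gqt,gux,oqu] rk=21  ker:glx,oux
b_2=(23−21)−0=2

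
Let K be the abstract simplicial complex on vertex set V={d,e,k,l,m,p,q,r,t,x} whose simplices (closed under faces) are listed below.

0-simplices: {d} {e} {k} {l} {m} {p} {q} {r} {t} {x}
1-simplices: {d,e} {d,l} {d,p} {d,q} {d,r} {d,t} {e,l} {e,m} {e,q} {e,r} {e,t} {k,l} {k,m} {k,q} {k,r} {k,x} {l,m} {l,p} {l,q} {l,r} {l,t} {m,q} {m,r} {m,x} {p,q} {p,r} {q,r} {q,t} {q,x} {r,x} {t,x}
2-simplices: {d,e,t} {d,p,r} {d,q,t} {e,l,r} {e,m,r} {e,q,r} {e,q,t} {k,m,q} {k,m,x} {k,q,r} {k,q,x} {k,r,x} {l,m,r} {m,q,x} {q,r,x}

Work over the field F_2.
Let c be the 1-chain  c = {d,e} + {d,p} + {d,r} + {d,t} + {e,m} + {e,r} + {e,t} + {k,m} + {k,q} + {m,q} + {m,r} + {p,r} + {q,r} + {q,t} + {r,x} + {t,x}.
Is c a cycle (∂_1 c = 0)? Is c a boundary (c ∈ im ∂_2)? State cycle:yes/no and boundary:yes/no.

n_0=10 n_1=31 n_2=15  [Z2]
∂1: piv[de,dl,dp,dq,dr,dt,em,kl,kx] rk=9  ker:el,eq,er,et,km,kq,kr,lm,lp,lq,lr,lt,mq,mr,mx,pq,pr,qr,qt,qx,rx,tx
∂2: piv[det,dpr,dqt,elr,emr,eqr,eqt,kmq,kmx,kqr,kqx,krx,lmr] rk=13  ker:mqx,qrx
∂1c = 0
c vs im∂2: residual ≠ 0 ⇒ not boundary

cycle:yes boundary:no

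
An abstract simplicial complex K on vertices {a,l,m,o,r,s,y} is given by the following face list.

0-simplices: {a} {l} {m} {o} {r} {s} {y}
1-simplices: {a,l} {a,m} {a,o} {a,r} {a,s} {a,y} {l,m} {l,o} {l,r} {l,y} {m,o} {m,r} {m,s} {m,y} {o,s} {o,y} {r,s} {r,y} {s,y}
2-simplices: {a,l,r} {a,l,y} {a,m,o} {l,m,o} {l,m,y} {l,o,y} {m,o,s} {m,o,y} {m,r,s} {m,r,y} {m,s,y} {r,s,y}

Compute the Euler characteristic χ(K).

χ(K)=0

n_0=7 n_1=19 n_2=12
χ=+7−19+12=0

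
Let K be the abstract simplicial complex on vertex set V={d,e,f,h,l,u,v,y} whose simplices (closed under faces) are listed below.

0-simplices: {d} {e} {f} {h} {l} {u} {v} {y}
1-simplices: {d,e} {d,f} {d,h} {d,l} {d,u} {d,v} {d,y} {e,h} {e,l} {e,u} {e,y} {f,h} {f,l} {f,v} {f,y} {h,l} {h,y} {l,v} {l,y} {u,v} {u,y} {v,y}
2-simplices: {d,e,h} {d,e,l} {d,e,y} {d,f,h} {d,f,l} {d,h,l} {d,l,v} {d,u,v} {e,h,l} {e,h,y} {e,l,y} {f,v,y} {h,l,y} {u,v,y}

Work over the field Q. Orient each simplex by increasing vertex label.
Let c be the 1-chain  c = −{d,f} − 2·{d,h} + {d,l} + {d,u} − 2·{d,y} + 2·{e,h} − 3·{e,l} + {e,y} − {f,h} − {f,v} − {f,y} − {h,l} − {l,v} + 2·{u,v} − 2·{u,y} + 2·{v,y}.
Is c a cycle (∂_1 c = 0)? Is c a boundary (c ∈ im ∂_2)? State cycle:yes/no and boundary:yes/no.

cycle:no boundary:no

n_0=8 n_1=22 n_2=14  [Q]
∂1: piv[de,df,dh,dl,du,dv,dy] rk=7  ker:eh,el,eu,ey,fh,fl,fv,fy,hl,hy,lv,ly,uv,uy,vy
∂2: piv[deh,del,dey,dfh,dfl,dhl,dlv,duv,ehy,ely,fvy,uvy] rk=12  ker:ehl,hly
∂1c = 3·{d} + 2·{f} − 2·{l} + {u} − 2·{v} − 2·{y}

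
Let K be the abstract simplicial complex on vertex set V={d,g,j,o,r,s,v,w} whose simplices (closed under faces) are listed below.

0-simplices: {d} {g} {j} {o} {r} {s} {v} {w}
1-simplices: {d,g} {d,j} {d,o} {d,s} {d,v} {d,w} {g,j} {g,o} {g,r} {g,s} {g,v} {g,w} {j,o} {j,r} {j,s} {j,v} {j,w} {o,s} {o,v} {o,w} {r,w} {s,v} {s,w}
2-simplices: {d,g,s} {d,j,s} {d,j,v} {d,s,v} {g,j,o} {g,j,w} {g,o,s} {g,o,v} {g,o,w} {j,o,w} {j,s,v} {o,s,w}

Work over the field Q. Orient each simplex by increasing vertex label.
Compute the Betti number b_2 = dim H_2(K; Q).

b_2=2

n_0=8 n_1=23 n_2=12  [Q]
∂1: piv[dg,dj,do,ds,dv,dw,gr] rk=7  ker:gj,go,gs,gv,gw,jo,jr,js,jv,jw,os,ov,ow,rw,sv,sw
∂2: piv[dgs,djs,djv,dsv,gjo,gjw,gos,gov,gow,osw] rk=10  ker:jow,jsv
b_2=(12−10)−0=2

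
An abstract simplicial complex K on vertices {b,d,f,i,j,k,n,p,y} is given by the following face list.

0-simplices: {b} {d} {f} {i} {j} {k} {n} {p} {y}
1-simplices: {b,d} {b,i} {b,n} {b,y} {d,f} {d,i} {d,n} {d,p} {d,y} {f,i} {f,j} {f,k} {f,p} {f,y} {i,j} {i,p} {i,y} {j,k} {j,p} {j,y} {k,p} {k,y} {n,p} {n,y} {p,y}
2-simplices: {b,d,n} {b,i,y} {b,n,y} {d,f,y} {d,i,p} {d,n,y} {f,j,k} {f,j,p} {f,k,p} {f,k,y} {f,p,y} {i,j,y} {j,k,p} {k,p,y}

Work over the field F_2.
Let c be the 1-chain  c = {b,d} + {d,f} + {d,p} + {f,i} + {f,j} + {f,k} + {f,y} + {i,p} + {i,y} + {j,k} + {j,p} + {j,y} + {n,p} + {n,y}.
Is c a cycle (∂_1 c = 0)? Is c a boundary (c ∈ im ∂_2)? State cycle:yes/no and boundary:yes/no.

n_0=9 n_1=25 n_2=14  [Z2]
∂1: piv[bd,bi,bn,by,df,dp,fj,fk] rk=8  ker:di,dn,dy,fi,fp,fy,ij,ip,iy,jk,jp,jy,kp,ky,np,ny,py
∂2: piv[bdn,biy,bny,dfy,dip,dny,fjk,fjp,fkp,fky,fpy,ijy] rk=12  ker:jkp,kpy
∂1c = {b} + {d} + {f} + {i}

cycle:no boundary:no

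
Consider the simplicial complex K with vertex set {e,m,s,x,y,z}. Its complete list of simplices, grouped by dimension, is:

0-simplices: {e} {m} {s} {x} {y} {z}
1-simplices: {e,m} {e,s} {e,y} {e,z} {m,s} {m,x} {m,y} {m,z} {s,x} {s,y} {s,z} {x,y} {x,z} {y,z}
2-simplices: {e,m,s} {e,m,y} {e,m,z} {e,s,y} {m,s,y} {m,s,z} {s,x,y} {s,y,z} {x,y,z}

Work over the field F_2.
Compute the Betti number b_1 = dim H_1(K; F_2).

n_0=6 n_1=14 n_2=9  [Z2]
∂1: piv[em,es,ey,ez,mx] rk=5  ker:ms,my,mz,sx,sy,sz,xy,xz,yz
∂2: piv[ems,emy,emz,esy,msz,sxy,syz,xyz] rk=8  ker:msy
b_1=(14−5)−8=1

b_1=1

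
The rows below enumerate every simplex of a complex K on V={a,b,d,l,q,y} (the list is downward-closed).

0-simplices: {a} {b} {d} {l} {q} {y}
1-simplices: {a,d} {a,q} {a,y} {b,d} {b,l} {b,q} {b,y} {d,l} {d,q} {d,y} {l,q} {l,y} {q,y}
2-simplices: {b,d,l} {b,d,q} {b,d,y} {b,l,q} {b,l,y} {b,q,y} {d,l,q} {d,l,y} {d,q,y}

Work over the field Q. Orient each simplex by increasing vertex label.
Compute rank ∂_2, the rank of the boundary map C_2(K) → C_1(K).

n_0=6 n_1=13 n_2=9  [Q]
∂1: piv[ad,aq,ay,bd,bl] rk=5  ker:bq,by,dl,dq,dy,lq,ly,qy
∂2: piv[bdl,bdq,bdy,blq,bly,bqy] rk=6  ker:dlq,dly,dqy
rk∂_2=6

rank∂_2=6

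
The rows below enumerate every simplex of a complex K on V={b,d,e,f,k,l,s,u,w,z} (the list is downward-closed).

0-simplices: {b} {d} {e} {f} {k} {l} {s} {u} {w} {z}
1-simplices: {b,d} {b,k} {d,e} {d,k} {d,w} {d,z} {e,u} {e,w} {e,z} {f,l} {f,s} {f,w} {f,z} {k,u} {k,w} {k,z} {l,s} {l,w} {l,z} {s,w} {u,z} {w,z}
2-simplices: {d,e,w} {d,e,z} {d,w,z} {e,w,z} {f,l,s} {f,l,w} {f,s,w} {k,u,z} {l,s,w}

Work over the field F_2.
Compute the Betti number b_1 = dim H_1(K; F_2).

n_0=10 n_1=22 n_2=9  [Z2]
∂1: piv[bd,bk,de,dw,dz,eu,fl,fs,fw] rk=9  ker:dk,ew,ez,fz,ku,kw,kz,ls,lw,lz,sw,uz,wz
∂2: piv[dew,dez,dwz,fls,flw,fsw,kuz] rk=7  ker:ewz,lsw
b_1=(22−9)−7=6

b_1=6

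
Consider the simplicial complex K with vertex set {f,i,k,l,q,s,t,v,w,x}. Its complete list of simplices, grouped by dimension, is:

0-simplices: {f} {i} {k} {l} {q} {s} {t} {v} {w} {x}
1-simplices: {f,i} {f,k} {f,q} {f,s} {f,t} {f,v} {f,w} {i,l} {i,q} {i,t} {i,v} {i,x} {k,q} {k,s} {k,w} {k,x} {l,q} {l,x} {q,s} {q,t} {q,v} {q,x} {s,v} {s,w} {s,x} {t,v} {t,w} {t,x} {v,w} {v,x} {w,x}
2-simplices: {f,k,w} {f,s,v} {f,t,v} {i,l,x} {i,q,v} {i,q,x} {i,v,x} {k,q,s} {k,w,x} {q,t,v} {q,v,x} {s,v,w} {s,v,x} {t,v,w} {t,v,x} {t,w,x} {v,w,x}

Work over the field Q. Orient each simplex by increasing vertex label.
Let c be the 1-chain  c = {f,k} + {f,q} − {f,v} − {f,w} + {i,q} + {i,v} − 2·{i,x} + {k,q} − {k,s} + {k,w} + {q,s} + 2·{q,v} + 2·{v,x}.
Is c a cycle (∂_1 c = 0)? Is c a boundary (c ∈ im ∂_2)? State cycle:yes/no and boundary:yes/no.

cycle:yes boundary:no

n_0=10 n_1=31 n_2=17  [Q]
∂1: piv[fi,fk,fq,fs,ft,fv,fw,il,ix] rk=9  ker:iq,it,iv,kq,ks,kw,kx,lq,lx,qs,qt,qv,qx,sv,sw,sx,tv,tw,tx,vw,vx,wx
∂2: piv[fkw,fsv,ftv,ilx,iqv,iqx,ivx,kqs,kwx,qtv,svw,svx,tvw,tvx,twx] rk=15  ker:qvx,vwx
∂1c = 0
c vs im∂2: residual ≠ 0 ⇒ not boundary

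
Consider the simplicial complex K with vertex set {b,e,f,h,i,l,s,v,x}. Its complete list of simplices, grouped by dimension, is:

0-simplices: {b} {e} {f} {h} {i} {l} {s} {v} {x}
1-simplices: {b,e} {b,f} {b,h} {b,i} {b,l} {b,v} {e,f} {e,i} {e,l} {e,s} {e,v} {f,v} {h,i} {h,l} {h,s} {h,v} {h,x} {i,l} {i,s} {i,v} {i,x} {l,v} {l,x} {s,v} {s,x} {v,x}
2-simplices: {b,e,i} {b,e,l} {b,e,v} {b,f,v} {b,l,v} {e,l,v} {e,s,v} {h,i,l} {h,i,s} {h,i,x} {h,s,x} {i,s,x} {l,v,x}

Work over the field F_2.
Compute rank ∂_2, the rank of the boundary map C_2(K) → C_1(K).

rank∂_2=11

n_0=9 n_1=26 n_2=13  [Z2]
∂1: piv[be,bf,bh,bi,bl,bv,es,hx] rk=8  ker:ef,ei,el,ev,fv,hi,hl,hs,hv,il,is,iv,ix,lv,lx,sv,sx,vx
∂2: piv[bei,bel,bev,bfv,blv,esv,hil,his,hix,hsx,lvx] rk=11  ker:elv,isx
rk∂_2=11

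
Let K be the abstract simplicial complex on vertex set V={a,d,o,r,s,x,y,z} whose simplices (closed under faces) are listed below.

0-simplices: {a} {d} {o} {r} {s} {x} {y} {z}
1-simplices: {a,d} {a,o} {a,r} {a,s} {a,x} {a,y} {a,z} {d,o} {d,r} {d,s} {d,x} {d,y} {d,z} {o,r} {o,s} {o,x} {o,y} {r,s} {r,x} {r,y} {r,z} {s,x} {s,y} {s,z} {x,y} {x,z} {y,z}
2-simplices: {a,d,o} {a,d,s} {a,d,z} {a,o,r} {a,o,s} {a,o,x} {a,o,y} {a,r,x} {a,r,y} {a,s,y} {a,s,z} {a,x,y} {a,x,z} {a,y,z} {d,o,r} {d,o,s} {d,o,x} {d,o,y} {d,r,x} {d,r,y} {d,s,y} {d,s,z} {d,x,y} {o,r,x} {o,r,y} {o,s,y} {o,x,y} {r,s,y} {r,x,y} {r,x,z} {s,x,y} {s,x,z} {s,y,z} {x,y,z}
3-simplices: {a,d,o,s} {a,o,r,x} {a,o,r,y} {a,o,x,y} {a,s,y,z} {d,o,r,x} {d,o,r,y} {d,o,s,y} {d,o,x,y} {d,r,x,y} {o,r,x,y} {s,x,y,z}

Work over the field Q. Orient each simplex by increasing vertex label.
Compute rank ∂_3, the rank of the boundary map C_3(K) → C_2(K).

n_0=8 n_1=27 n_2=34 n_3=12  [Q]
∂1: piv[ad,ao,ar,as,ax,ay,az] rk=7  ker:do,dr,ds,dx,dy,dz,or,os,ox,oy,rs,rx,ry,rz,sx,sy,sz,xy,xz,yz
∂2: piv[ado,ads,adz,aor,aos,aox,aoy,arx,ary,asy,asz,axy,axz,ayz,dor,dox,doy,rsy,rxz,sxy] rk=20  ker:dos,drx,dry,dsy,dsz,dxy,orx,ory,osy,oxy,rxy,sxz,syz,xyz
∂3: piv[ados,aorx,aory,aoxy,asyz,dorx,dory,dosy,doxy,drxy,sxyz] rk=11  ker:orxy
rk∂_3=11

rank∂_3=11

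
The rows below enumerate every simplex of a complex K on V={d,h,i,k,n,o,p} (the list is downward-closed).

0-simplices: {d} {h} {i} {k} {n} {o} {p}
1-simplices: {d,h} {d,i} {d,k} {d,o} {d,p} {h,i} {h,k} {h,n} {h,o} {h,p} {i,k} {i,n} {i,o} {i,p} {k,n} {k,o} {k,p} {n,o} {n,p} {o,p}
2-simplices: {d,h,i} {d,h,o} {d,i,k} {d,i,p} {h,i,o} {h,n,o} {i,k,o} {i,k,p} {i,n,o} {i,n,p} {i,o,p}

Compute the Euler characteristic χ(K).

χ(K)=-2

n_0=7 n_1=20 n_2=11
χ=+7−20+11=-2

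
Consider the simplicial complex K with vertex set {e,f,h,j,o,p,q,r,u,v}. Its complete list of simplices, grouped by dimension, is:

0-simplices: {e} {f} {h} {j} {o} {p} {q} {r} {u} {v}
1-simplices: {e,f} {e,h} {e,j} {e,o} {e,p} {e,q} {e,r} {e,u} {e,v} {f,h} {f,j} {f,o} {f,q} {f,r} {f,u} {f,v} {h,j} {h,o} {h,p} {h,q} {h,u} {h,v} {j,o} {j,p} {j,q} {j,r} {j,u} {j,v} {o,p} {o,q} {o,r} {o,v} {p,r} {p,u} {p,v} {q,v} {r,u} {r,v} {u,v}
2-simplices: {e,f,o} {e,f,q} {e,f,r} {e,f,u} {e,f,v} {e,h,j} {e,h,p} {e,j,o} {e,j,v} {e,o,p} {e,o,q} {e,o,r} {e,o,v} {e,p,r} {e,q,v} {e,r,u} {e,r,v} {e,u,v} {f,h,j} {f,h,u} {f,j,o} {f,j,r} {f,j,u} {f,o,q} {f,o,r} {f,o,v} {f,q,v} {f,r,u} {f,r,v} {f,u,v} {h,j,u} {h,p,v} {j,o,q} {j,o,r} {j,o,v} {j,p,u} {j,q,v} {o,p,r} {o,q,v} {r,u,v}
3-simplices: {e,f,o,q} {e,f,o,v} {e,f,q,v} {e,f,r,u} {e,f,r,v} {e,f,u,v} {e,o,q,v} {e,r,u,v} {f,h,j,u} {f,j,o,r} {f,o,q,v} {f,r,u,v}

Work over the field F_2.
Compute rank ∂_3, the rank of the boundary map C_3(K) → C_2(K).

rank∂_3=10

n_0=10 n_1=39 n_2=40 n_3=12  [Z2]
∂1: piv[ef,eh,ej,eo,ep,eq,er,eu,ev] rk=9  ker:fh,fj,fo,fq,fr,fu,fv,hj,ho,hp,hq,hu,hv,jo,jp,jq,jr,ju,jv,op,oq,or,ov,pr,pu,pv,qv,ru,rv,uv
∂2: piv[efo,efq,efr,efu,efv,ehj,ehp,ejo,ejv,eop,eoq,eor,eov,epr,eqv,eru,erv,euv,fhj,fhu,fjo,fjr,fju,hpv,joq,jpu] rk=26  ker:foq,for,fov,fqv,fru,frv,fuv,hju,jor,jov,jqv,opr,oqv,ruv
∂3: piv[efoq,efov,efqv,efru,efrv,efuv,eoqv,eruv,fhju,fjor] rk=10  ker:foqv,fruv
rk∂_3=10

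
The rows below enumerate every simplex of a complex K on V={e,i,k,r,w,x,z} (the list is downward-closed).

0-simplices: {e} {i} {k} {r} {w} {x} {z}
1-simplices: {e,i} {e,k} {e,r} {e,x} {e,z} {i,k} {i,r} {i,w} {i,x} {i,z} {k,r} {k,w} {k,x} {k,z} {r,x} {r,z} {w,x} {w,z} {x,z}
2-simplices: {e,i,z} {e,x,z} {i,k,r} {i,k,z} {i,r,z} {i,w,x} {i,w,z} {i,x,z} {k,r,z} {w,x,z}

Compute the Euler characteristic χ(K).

n_0=7 n_1=19 n_2=10
χ=+7−19+10=-2

χ(K)=-2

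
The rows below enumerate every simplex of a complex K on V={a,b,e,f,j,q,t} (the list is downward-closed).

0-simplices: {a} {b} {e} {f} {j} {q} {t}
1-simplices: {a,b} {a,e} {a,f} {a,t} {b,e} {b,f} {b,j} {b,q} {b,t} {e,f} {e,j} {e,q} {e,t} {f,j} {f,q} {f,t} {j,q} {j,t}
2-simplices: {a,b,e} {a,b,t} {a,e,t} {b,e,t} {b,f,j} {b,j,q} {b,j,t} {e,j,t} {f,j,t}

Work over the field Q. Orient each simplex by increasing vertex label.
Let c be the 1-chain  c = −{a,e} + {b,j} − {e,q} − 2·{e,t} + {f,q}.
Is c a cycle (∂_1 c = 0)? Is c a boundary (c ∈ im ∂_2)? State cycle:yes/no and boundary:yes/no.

n_0=7 n_1=18 n_2=9  [Q]
∂1: piv[ab,ae,af,at,bj,bq] rk=6  ker:be,bf,bt,ef,ej,eq,et,fj,fq,ft,jq,jt
∂2: piv[abe,abt,aet,bfj,bjq,bjt,ejt,fjt] rk=8  ker:bet
∂1c = {a} − {b} + 2·{e} − {f} + {j} − 2·{t}

cycle:no boundary:no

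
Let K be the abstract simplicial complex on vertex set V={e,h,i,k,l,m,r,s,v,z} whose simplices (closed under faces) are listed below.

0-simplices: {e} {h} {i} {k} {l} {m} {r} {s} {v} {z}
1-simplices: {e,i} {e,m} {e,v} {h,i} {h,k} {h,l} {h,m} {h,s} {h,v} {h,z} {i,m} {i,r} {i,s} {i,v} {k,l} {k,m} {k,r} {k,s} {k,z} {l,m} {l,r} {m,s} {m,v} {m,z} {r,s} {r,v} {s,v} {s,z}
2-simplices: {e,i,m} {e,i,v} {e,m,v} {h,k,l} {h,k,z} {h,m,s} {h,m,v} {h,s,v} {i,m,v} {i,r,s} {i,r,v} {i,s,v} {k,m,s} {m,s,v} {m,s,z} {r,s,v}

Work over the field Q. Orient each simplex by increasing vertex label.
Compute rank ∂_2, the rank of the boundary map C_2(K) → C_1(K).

rank∂_2=13

n_0=10 n_1=28 n_2=16  [Q]
∂1: piv[ei,em,ev,hi,hk,hl,hs,hz,ir] rk=9  ker:hm,hv,im,is,iv,kl,km,kr,ks,kz,lm,lr,ms,mv,mz,rs,rv,sv,sz
∂2: piv[eim,eiv,emv,hkl,hkz,hms,hmv,hsv,irs,irv,isv,kms,msz] rk=13  ker:imv,msv,rsv
rk∂_2=13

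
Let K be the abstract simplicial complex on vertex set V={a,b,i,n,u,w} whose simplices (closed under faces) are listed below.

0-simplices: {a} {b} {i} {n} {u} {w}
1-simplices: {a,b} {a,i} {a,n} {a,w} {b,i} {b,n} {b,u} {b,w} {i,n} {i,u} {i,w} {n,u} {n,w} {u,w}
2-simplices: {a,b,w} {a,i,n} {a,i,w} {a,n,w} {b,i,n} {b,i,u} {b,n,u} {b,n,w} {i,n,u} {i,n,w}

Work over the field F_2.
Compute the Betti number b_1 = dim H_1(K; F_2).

b_1=1

n_0=6 n_1=14 n_2=10  [Z2]
∂1: piv[ab,ai,an,aw,bu] rk=5  ker:bi,bn,bw,in,iu,iw,nu,nw,uw
∂2: piv[abw,ain,aiw,anw,bin,biu,bnu,bnw] rk=8  ker:inu,inw
b_1=(14−5)−8=1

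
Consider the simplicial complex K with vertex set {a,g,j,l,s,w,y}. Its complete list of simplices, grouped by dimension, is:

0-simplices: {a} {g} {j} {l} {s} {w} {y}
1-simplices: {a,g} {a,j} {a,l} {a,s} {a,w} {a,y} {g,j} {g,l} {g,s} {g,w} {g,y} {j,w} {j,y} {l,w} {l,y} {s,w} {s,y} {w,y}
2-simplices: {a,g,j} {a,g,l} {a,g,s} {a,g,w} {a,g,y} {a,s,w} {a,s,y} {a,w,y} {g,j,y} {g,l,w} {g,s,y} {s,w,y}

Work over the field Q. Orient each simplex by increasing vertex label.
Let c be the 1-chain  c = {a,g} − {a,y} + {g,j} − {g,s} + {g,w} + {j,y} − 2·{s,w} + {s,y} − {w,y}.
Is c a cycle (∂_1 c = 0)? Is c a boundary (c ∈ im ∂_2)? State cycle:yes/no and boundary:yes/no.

n_0=7 n_1=18 n_2=12  [Q]
∂1: piv[ag,aj,al,as,aw,ay] rk=6  ker:gj,gl,gs,gw,gy,jw,jy,lw,ly,sw,sy,wy
∂2: piv[agj,agl,ags,agw,agy,asw,asy,awy,gjy,glw] rk=10  ker:gsy,swy
∂1c = 0
c vs im∂2: reduces to 0 ⇒ boundary

cycle:yes boundary:yes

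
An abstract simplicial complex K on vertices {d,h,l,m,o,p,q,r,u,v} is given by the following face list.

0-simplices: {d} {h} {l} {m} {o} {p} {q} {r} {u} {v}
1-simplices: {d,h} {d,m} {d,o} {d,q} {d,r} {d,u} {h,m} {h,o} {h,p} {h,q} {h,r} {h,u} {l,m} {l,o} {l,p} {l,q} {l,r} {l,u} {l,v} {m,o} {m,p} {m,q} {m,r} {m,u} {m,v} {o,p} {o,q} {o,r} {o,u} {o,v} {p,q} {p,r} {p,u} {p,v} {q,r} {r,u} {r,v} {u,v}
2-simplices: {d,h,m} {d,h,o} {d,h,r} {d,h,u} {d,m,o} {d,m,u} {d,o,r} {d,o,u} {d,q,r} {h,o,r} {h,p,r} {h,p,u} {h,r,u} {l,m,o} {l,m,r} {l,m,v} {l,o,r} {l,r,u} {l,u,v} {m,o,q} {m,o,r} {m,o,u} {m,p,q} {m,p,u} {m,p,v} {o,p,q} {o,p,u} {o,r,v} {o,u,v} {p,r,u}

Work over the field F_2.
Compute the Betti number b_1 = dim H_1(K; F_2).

n_0=10 n_1=38 n_2=30  [Z2]
∂1: piv[dh,dm,do,dq,dr,du,hp,lm,lv] rk=9  ker:hm,ho,hq,hr,hu,lo,lp,lq,lr,lu,mo,mp,mq,mr,mu,mv,op,oq,or,ou,ov,pq,pr,pu,pv,qr,ru,rv,uv
∂2: piv[dhm,dho,dhr,dhu,dmo,dmu,dor,dou,dqr,hpr,hpu,hru,lmo,lmr,lmv,lor,lru,luv,moq,mpq,mpu,mpv,opq,orv,ouv] rk=25  ker:hor,mor,mou,opu,pru
b_1=(38−9)−25=4

b_1=4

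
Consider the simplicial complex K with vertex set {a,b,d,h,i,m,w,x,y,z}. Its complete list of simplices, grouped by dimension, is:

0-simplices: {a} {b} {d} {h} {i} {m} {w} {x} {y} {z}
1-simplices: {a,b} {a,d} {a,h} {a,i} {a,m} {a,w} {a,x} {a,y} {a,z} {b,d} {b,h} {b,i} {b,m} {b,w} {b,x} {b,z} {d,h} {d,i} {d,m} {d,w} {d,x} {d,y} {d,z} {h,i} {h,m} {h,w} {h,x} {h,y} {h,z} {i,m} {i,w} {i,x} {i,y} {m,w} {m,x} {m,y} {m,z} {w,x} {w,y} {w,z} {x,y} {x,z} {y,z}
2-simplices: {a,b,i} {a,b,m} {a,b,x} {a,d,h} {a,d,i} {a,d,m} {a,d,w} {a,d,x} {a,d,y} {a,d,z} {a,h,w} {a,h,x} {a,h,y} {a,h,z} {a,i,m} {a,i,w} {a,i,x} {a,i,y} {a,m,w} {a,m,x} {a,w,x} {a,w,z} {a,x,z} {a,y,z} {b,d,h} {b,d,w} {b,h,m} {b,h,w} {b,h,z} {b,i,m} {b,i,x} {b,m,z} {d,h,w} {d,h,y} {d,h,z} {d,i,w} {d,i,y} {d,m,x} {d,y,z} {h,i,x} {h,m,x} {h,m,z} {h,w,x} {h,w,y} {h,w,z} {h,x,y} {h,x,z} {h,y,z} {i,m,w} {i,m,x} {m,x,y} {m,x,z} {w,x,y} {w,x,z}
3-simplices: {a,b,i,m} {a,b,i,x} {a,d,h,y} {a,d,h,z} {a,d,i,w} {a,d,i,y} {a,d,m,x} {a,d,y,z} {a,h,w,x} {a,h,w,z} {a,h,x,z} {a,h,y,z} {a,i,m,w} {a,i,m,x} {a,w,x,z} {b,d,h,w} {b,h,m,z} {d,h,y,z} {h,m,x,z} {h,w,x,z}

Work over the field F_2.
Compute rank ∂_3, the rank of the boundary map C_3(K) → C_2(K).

n_0=10 n_1=43 n_2=54 n_3=20  [Z2]
∂1: piv[ab,ad,ah,ai,am,aw,ax,ay,az] rk=9  ker:bd,bh,bi,bm,bw,bx,bz,dh,di,dm,dw,dx,dy,dz,hi,hm,hw,hx,hy,hz,im,iw,ix,iy,mw,mx,my,mz,wx,wy,wz,xy,xz,yz
∂2: piv[abi,abm,abx,adh,adi,adm,adw,adx,ady,adz,ahw,ahx,ahy,ahz,aim,aiw,aix,aiy,amw,amx,awx,awz,axz,ayz,bdh,bdw,bhm,bhz,bmz,hix,hmx,hwy,hxy,mxy] rk=34  ker:bhw,bim,bix,dhw,dhy,dhz,diw,diy,dmx,dyz,hmz,hwx,hwz,hxz,hyz,imw,imx,mxz,wxy,wxz
∂3: piv[abim,abix,adhy,adhz,adiw,adiy,admx,adyz,ahwx,ahwz,ahxz,ahyz,aimw,aimx,awxz,bdhw,bhmz,hmxz] rk=18  ker:dhyz,hwxz
rk∂_3=18

rank∂_3=18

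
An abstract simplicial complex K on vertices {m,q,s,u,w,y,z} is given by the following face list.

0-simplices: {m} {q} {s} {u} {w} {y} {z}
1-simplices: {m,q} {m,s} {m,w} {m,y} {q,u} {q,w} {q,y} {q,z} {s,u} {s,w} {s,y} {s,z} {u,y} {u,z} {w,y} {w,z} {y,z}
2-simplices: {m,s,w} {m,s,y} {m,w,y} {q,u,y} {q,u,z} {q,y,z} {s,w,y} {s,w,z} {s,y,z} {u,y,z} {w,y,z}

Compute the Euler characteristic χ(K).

n_0=7 n_1=17 n_2=11
χ=+7−17+11=1

χ(K)=1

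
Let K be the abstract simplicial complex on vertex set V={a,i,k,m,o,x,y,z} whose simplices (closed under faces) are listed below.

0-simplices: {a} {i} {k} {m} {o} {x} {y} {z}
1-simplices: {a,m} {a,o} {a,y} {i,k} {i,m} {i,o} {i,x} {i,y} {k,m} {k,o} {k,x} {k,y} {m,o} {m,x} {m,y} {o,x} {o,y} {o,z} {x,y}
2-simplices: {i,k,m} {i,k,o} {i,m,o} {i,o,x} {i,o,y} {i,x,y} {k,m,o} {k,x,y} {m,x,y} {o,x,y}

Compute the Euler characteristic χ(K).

n_0=8 n_1=19 n_2=10
χ=+8−19+10=-1

χ(K)=-1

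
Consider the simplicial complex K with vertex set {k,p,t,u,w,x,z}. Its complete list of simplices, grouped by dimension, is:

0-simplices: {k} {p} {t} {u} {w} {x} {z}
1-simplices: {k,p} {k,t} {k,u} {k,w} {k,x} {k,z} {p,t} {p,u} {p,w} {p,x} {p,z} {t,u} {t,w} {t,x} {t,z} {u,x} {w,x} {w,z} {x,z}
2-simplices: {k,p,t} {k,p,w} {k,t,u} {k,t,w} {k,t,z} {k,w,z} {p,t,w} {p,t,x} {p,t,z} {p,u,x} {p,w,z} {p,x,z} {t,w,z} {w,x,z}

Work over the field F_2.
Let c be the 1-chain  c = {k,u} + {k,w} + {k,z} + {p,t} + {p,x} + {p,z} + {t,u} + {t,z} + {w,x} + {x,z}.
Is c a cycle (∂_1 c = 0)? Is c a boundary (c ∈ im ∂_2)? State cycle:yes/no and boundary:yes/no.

n_0=7 n_1=19 n_2=14  [Z2]
∂1: piv[kp,kt,ku,kw,kx,kz] rk=6  ker:pt,pu,pw,px,pz,tu,tw,tx,tz,ux,wx,wz,xz
∂2: piv[kpt,kpw,ktu,ktw,ktz,kwz,ptx,ptz,pux,pxz,wxz] rk=11  ker:ptw,pwz,twz
∂1c = {k} + {p} + {t} + {x}

cycle:no boundary:no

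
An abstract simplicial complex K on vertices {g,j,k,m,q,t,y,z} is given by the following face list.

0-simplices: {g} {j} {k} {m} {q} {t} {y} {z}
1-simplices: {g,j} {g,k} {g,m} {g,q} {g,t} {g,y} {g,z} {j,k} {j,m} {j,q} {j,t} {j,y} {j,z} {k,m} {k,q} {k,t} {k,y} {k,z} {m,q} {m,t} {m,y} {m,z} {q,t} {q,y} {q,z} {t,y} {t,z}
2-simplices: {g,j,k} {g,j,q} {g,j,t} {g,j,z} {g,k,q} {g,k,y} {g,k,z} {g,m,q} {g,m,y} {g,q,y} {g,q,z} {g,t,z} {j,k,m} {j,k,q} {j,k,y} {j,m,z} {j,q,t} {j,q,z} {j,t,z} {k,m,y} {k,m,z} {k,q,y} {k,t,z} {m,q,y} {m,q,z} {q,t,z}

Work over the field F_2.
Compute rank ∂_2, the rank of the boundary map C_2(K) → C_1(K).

rank∂_2=18

n_0=8 n_1=27 n_2=26  [Z2]
∂1: piv[gj,gk,gm,gq,gt,gy,gz] rk=7  ker:jk,jm,jq,jt,jy,jz,km,kq,kt,ky,kz,mq,mt,my,mz,qt,qy,qz,ty,tz
∂2: piv[gjk,gjq,gjt,gjz,gkq,gky,gkz,gmq,gmy,gqy,gqz,gtz,jkm,jky,jmz,jqt,kmy,ktz] rk=18  ker:jkq,jqz,jtz,kmz,kqy,mqy,mqz,qtz
rk∂_2=18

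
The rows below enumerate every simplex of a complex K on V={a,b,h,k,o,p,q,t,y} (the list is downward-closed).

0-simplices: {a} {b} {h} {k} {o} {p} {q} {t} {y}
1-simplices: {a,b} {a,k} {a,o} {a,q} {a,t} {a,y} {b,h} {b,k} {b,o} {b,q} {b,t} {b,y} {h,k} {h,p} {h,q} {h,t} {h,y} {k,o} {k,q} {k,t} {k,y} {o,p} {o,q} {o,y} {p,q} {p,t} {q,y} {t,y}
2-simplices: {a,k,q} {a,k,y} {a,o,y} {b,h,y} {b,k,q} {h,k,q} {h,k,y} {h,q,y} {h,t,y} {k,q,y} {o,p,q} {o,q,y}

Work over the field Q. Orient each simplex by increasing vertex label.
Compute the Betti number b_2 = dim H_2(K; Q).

n_0=9 n_1=28 n_2=12  [Q]
∂1: piv[ab,ak,ao,aq,at,ay,bh,hp] rk=8  ker:bk,bo,bq,bt,by,hk,hq,ht,hy,ko,kq,kt,ky,op,oq,oy,pq,pt,qy,ty
∂2: piv[akq,aky,aoy,bhy,bkq,hkq,hky,hqy,hty,opq,oqy] rk=11  ker:kqy
b_2=(12−11)−0=1

b_2=1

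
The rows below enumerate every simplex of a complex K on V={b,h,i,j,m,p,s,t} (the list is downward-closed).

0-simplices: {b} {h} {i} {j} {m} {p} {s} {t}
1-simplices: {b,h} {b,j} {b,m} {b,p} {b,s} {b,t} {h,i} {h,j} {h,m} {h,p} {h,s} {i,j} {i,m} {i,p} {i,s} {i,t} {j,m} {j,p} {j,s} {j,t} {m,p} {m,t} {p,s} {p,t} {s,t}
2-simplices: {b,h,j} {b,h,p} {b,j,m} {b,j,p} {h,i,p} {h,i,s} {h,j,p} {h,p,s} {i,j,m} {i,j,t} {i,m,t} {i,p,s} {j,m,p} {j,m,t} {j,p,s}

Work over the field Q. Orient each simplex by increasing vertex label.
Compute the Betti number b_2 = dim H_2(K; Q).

b_2=3

n_0=8 n_1=25 n_2=15  [Q]
∂1: piv[bh,bj,bm,bp,bs,bt,hi] rk=7  ker:hj,hm,hp,hs,ij,im,ip,is,it,jm,jp,js,jt,mp,mt,ps,pt,st
∂2: piv[bhj,bhp,bjm,bjp,hip,his,hps,ijm,ijt,imt,jmp,jps] rk=12  ker:hjp,ips,jmt
b_2=(15−12)−0=3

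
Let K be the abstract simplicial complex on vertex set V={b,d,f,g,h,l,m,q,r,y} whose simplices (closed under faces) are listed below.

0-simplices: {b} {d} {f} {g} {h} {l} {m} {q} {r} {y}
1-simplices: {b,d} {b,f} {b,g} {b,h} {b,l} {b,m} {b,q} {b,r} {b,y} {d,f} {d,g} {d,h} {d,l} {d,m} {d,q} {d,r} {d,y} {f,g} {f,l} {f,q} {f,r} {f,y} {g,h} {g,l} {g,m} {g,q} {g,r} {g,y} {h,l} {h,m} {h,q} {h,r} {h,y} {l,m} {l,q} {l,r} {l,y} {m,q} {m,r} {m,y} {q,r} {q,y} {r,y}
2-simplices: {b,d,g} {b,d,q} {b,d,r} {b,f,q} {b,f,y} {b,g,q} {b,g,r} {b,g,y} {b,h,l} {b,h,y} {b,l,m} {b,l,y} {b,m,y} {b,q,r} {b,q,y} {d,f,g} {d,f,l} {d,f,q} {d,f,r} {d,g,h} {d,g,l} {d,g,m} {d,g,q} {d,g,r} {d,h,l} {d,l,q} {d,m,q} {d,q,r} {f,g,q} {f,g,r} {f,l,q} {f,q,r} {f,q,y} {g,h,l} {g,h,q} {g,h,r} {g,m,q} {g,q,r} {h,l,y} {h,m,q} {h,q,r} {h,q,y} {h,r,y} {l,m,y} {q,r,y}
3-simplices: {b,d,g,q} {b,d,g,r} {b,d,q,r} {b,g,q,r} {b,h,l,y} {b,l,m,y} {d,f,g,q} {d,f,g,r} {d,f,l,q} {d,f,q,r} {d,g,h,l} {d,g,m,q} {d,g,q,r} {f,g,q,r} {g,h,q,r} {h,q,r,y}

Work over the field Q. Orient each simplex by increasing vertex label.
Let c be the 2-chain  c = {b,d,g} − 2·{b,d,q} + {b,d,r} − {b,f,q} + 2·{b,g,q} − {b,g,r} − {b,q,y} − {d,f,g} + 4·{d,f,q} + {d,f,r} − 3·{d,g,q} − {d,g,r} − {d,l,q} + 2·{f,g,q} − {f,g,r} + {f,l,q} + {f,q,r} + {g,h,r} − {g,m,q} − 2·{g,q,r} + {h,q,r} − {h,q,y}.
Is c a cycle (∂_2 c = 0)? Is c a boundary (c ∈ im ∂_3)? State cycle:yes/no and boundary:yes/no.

cycle:no boundary:no

n_0=10 n_1=43 n_2=45 n_3=16  [Q]
∂1: piv[bd,bf,bg,bh,bl,bm,bq,br,by] rk=9  ker:df,dg,dh,dl,dm,dq,dr,dy,fg,fl,fq,fr,fy,gh,gl,gm,gq,gr,gy,hl,hm,hq,hr,hy,lm,lq,lr,ly,mq,mr,my,qr,qy,ry
∂2: piv[bdg,bdq,bdr,bfq,bfy,bgq,bgr,bgy,bhl,bhy,blm,bly,bmy,bqr,bqy,dfg,dfl,dfq,dfr,dgh,dgl,dgm,dhl,dlq,dmq,ghq,ghr,hmq,hqy,hry] rk=30  ker:dgq,dgr,dqr,fgq,fgr,flq,fqr,fqy,ghl,gmq,gqr,hly,hqr,lmy,qry
∂3: piv[bdgq,bdgr,bdqr,bgqr,bhly,blmy,dfgq,dfgr,dflq,dfqr,dghl,dgmq,ghqr,hqry] rk=14  ker:dgqr,fgqr
∂2c = −{b,f} + {b,y} + 4·{d,f} − 2·{d,g} − {d,l} − 2·{d,q} + {d,r} + {f,l} + {f,q} + {f,r} + {g,h} − {g,m} − 2·{g,r} + {h,y} − {m,q} − 2·{q,y}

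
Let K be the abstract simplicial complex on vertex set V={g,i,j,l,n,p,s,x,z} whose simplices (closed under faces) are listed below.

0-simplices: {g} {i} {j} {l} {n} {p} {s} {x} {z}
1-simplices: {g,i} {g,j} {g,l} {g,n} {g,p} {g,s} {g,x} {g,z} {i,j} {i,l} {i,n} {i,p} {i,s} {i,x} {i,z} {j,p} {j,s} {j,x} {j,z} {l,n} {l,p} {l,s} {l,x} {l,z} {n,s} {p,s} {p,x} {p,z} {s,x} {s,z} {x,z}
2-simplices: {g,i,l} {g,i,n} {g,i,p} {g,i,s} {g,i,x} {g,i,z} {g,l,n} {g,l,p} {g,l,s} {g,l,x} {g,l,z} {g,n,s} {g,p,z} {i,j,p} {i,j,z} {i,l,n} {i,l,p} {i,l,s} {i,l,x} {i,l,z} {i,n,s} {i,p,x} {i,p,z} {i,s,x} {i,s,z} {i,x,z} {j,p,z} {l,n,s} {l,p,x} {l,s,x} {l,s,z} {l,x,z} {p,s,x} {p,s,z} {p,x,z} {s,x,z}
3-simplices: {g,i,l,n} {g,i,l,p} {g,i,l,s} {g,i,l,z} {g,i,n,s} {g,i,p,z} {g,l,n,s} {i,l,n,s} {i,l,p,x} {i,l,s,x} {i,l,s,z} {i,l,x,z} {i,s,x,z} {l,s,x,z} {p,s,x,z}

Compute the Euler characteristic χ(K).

n_0=9 n_1=31 n_2=36 n_3=15
χ=+9−31+36−15=-1

χ(K)=-1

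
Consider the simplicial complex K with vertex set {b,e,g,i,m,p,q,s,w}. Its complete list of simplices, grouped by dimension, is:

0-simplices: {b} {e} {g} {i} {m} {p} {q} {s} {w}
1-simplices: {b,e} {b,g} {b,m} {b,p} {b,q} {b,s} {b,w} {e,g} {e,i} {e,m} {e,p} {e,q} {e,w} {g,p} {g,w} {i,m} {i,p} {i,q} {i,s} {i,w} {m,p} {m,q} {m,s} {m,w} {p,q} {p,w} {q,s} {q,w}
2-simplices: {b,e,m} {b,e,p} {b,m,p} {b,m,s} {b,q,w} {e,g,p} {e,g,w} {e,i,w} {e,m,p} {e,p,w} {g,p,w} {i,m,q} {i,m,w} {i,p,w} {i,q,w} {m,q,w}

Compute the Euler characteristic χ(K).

χ(K)=-3

n_0=9 n_1=28 n_2=16
χ=+9−28+16=-3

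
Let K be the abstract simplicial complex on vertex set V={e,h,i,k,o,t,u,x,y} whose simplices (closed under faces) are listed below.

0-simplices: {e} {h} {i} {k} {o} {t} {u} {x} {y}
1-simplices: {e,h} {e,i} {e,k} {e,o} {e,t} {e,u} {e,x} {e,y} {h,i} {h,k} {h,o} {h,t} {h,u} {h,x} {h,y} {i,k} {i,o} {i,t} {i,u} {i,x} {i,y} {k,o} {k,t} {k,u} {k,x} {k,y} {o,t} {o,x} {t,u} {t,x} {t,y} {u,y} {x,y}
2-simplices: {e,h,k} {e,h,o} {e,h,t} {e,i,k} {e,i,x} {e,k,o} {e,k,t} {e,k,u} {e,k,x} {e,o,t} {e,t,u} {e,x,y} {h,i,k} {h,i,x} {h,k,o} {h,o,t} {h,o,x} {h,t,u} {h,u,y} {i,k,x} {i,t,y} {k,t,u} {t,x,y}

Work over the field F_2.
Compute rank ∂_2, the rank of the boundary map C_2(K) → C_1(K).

rank∂_2=19

n_0=9 n_1=33 n_2=23  [Z2]
∂1: piv[eh,ei,ek,eo,et,eu,ex,ey] rk=8  ker:hi,hk,ho,ht,hu,hx,hy,ik,io,it,iu,ix,iy,ko,kt,ku,kx,ky,ot,ox,tu,tx,ty,uy,xy
∂2: piv[ehk,eho,eht,eik,eix,eko,ekt,eku,ekx,eot,etu,exy,hik,hix,hox,htu,huy,ity,txy] rk=19  ker:hko,hot,ikx,ktu
rk∂_2=19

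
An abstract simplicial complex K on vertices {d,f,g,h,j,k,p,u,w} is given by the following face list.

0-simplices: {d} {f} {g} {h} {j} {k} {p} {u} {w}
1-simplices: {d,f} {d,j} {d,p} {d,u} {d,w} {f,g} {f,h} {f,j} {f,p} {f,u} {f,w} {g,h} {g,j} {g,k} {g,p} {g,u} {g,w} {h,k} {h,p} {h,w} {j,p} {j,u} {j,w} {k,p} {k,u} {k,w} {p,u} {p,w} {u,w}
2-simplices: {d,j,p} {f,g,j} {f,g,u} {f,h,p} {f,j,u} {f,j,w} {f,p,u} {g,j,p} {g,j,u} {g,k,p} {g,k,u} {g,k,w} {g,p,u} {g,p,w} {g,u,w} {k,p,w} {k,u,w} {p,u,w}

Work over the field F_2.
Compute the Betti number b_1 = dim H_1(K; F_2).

b_1=7

n_0=9 n_1=29 n_2=18  [Z2]
∂1: piv[df,dj,dp,du,dw,fg,fh,gk] rk=8  ker:fj,fp,fu,fw,gh,gj,gp,gu,gw,hk,hp,hw,jp,ju,jw,kp,ku,kw,pu,pw,uw
∂2: piv[djp,fgj,fgu,fhp,fju,fjw,fpu,gjp,gkp,gku,gkw,gpu,gpw,guw] rk=14  ker:gju,kpw,kuw,puw
b_1=(29−8)−14=7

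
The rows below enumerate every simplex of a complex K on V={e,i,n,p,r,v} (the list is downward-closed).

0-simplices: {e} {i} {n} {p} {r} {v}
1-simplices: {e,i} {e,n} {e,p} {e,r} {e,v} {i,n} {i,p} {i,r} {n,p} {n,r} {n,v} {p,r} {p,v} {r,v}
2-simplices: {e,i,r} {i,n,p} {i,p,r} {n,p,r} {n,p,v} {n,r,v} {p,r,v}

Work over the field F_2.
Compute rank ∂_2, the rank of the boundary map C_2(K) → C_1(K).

rank∂_2=6

n_0=6 n_1=14 n_2=7  [Z2]
∂1: piv[ei,en,ep,er,ev] rk=5  ker:in,ip,ir,np,nr,nv,pr,pv,rv
∂2: piv[eir,inp,ipr,npr,npv,nrv] rk=6  ker:prv
rk∂_2=6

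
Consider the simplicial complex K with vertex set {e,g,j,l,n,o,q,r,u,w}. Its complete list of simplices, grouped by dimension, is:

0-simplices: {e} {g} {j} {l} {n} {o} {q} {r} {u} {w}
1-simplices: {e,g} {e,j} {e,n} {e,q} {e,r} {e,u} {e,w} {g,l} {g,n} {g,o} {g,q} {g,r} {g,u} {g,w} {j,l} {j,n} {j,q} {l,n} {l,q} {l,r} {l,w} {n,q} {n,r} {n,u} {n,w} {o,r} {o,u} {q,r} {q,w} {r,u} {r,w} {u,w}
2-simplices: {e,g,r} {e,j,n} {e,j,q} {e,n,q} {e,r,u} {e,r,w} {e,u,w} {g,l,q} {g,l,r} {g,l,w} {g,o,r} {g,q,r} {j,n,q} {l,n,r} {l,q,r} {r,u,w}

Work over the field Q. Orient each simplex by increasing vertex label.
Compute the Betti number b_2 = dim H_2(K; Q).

n_0=10 n_1=32 n_2=16  [Q]
∂1: piv[eg,ej,en,eq,er,eu,ew,gl,go] rk=9  ker:gn,gq,gr,gu,gw,jl,jn,jq,ln,lq,lr,lw,nq,nr,nu,nw,or,ou,qr,qw,ru,rw,uw
∂2: piv[egr,ejn,ejq,enq,eru,erw,euw,glq,glr,glw,gor,gqr,lnr] rk=13  ker:jnq,lqr,ruw
b_2=(16−13)−0=3

b_2=3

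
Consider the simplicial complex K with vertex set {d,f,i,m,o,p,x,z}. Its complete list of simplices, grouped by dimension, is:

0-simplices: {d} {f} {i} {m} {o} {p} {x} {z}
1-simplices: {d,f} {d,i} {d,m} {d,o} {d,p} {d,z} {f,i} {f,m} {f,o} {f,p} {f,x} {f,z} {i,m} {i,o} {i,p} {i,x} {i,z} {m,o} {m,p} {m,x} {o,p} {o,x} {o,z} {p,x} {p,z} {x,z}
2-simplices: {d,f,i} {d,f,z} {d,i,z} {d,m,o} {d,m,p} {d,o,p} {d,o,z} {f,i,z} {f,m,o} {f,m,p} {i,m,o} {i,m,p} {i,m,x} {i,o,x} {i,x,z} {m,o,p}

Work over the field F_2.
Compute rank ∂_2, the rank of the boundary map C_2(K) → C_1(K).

n_0=8 n_1=26 n_2=16  [Z2]
∂1: piv[df,di,dm,do,dp,dz,fx] rk=7  ker:fi,fm,fo,fp,fz,im,io,ip,ix,iz,mo,mp,mx,op,ox,oz,px,pz,xz
∂2: piv[dfi,dfz,diz,dmo,dmp,dop,doz,fmo,fmp,imo,imp,imx,iox,ixz] rk=14  ker:fiz,mop
rk∂_2=14

rank∂_2=14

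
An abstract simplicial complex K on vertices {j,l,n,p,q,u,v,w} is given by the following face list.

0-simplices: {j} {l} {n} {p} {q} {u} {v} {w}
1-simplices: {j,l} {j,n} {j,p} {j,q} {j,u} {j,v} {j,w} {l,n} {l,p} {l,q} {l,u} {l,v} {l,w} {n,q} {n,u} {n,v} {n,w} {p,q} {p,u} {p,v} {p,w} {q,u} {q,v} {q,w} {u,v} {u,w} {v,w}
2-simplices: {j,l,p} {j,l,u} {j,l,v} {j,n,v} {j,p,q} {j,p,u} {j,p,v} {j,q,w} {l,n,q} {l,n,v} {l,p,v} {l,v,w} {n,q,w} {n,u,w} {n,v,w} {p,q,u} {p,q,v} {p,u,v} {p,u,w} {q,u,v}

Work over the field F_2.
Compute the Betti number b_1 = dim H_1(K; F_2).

n_0=8 n_1=27 n_2=20  [Z2]
∂1: piv[jl,jn,jp,jq,ju,jv,jw] rk=7  ker:ln,lp,lq,lu,lv,lw,nq,nu,nv,nw,pq,pu,pv,pw,qu,qv,qw,uv,uw,vw
∂2: piv[jlp,jlu,jlv,jnv,jpq,jpu,jpv,jqw,lnq,lnv,lvw,nqw,nuw,nvw,pqu,pqv,puv,puw] rk=18  ker:lpv,quv
b_1=(27−7)−18=2

b_1=2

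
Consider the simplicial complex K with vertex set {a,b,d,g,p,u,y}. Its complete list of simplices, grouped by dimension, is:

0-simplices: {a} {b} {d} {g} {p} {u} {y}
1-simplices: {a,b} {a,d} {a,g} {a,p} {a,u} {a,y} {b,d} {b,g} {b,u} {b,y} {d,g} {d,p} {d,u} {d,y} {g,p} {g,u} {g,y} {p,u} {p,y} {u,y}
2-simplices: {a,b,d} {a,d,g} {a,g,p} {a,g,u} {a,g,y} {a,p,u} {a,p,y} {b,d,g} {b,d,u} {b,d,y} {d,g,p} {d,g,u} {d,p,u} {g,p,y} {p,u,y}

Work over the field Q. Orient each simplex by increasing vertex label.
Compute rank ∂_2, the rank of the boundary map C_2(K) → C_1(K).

rank∂_2=13

n_0=7 n_1=20 n_2=15  [Q]
∂1: piv[ab,ad,ag,ap,au,ay] rk=6  ker:bd,bg,bu,by,dg,dp,du,dy,gp,gu,gy,pu,py,uy
∂2: piv[abd,adg,agp,agu,agy,apu,apy,bdg,bdu,bdy,dgp,dgu,puy] rk=13  ker:dpu,gpy
rk∂_2=13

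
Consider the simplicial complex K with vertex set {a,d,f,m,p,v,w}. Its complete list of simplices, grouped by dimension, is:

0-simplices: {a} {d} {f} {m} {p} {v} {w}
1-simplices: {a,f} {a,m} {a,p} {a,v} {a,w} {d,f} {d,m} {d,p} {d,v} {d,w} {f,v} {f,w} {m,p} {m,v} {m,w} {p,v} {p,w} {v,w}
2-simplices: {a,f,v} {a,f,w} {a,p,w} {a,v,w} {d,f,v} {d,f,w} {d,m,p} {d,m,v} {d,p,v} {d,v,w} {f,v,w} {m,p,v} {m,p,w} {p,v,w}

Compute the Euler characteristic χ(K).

n_0=7 n_1=18 n_2=14
χ=+7−18+14=3

χ(K)=3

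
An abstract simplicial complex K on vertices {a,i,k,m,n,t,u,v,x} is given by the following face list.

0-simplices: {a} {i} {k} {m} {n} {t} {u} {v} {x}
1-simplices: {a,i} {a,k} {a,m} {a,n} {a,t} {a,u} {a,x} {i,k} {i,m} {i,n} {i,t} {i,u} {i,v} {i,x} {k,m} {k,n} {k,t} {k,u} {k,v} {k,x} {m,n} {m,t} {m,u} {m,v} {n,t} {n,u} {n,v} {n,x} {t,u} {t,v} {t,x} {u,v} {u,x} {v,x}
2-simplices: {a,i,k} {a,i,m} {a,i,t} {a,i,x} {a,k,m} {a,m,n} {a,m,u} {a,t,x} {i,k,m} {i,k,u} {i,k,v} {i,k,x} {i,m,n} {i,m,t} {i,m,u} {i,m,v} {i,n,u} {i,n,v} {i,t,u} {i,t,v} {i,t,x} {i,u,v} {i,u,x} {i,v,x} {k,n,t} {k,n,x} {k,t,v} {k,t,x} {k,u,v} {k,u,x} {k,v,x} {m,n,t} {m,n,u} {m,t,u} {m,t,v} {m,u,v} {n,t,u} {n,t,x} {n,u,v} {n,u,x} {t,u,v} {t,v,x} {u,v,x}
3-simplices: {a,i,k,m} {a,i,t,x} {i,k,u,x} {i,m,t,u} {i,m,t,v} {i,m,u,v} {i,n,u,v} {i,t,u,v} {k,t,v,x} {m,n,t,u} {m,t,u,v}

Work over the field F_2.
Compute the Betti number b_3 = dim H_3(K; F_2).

n_0=9 n_1=34 n_2=43 n_3=11  [Z2]
∂1: piv[ai,ak,am,an,at,au,ax,iv] rk=8  ker:ik,im,in,it,iu,ix,km,kn,kt,ku,kv,kx,mn,mt,mu,mv,nt,nu,nv,nx,tu,tv,tx,uv,ux,vx
∂2: piv[aik,aim,ait,aix,akm,amn,amu,atx,iku,ikv,ikx,imn,imt,imu,imv,inu,inv,itu,itv,iuv,iux,ivx,knt,knx,ktv,mnt] rk=26  ker:ikm,itx,ktx,kuv,kux,kvx,mnu,mtu,mtv,muv,ntu,ntx,nuv,nux,tuv,tvx,uvx
∂3: piv[aikm,aitx,ikux,imtu,imtv,imuv,inuv,ituv,ktvx,mntu] rk=10  ker:mtuv
b_3=(11−10)−0=1

b_3=1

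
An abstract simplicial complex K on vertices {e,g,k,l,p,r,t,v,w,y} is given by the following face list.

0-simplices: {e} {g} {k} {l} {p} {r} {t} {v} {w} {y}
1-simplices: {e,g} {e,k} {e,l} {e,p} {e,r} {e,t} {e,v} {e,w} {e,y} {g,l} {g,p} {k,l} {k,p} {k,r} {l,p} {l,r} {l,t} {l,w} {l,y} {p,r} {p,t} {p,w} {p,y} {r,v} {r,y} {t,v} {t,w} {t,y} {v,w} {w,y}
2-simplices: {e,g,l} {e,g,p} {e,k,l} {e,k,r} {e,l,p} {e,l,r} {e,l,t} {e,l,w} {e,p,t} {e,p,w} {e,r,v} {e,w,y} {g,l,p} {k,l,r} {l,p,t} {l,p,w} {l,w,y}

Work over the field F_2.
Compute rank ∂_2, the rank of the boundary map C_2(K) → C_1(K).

rank∂_2=13

n_0=10 n_1=30 n_2=17  [Z2]
∂1: piv[eg,ek,el,ep,er,et,ev,ew,ey] rk=9  ker:gl,gp,kl,kp,kr,lp,lr,lt,lw,ly,pr,pt,pw,py,rv,ry,tv,tw,ty,vw,wy
∂2: piv[egl,egp,ekl,ekr,elp,elr,elt,elw,ept,epw,erv,ewy,lwy] rk=13  ker:glp,klr,lpt,lpw
rk∂_2=13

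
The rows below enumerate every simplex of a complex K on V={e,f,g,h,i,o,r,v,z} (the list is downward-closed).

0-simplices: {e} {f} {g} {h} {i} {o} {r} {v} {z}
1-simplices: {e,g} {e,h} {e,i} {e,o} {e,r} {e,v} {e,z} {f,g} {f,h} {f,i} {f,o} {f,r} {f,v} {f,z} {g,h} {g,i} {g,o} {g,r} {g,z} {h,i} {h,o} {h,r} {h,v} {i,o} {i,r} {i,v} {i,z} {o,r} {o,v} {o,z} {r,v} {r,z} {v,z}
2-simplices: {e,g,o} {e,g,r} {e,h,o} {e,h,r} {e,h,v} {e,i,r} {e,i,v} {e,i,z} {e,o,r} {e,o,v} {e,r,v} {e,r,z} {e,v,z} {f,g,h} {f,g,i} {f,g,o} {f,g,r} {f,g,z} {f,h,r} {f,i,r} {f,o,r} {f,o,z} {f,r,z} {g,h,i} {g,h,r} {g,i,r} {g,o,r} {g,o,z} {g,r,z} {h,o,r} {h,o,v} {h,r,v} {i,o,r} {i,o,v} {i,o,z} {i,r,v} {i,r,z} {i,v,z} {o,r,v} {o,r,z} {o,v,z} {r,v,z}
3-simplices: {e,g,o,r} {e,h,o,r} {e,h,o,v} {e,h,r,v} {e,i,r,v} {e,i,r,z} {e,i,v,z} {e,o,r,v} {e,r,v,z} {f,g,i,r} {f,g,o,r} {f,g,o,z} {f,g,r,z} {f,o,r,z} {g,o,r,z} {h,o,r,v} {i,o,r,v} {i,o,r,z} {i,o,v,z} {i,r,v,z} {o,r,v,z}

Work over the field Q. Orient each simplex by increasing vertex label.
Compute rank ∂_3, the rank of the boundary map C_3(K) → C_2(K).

n_0=9 n_1=33 n_2=42 n_3=21  [Q]
∂1: piv[eg,eh,ei,eo,er,ev,ez,fg] rk=8  ker:fh,fi,fo,fr,fv,fz,gh,gi,go,gr,gz,hi,ho,hr,hv,io,ir,iv,iz,or,ov,oz,rv,rz,vz
∂2: piv[ego,egr,eho,ehr,ehv,eir,eiv,eiz,eor,eov,erv,erz,evz,fgh,fgi,fgo,fgr,fgz,fhr,fir,foz,frz,ghi,ior] rk=24  ker:for,ghr,gir,gor,goz,grz,hor,hov,hrv,iov,ioz,irv,irz,ivz,orv,orz,ovz,rvz
∂3: piv[egor,ehor,ehov,ehrv,eirv,eirz,eivz,eorv,ervz,fgir,fgor,fgoz,fgrz,forz,iorv,iorz,iovz] rk=17  ker:gorz,horv,irvz,orvz
rk∂_3=17

rank∂_3=17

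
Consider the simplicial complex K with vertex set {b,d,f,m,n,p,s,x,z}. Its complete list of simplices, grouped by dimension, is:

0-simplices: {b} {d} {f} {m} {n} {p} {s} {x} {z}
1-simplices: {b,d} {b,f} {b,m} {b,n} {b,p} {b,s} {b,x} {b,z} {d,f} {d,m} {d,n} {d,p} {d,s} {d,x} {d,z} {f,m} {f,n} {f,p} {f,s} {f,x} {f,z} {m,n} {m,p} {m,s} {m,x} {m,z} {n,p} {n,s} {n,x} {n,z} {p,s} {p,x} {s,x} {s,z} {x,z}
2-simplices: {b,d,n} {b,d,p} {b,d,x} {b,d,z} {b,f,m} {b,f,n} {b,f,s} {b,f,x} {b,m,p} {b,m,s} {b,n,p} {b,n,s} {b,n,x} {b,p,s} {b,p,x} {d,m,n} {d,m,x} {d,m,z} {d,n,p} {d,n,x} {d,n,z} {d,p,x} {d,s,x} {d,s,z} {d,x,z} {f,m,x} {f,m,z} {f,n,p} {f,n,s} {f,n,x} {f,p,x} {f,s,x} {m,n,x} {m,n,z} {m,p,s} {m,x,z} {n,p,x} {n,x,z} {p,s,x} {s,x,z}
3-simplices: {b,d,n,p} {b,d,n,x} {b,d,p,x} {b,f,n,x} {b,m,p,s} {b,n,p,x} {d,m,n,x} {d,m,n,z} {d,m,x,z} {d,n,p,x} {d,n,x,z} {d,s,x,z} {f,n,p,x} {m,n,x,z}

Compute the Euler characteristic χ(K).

n_0=9 n_1=35 n_2=40 n_3=14
χ=+9−35+40−14=0

χ(K)=0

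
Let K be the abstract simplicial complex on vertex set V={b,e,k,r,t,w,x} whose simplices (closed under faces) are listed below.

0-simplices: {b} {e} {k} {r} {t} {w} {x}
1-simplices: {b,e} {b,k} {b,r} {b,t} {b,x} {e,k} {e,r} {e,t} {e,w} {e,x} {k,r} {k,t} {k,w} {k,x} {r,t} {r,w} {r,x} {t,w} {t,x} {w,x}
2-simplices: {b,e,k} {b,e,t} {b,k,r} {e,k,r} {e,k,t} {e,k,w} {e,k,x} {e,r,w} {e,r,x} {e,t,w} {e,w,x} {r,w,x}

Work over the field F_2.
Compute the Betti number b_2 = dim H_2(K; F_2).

n_0=7 n_1=20 n_2=12  [Z2]
∂1: piv[be,bk,br,bt,bx,ew] rk=6  ker:ek,er,et,ex,kr,kt,kw,kx,rt,rw,rx,tw,tx,wx
∂2: piv[bek,bet,bkr,ekr,ekt,ekw,ekx,erw,erx,etw,ewx] rk=11  ker:rwx
b_2=(12−11)−0=1

b_2=1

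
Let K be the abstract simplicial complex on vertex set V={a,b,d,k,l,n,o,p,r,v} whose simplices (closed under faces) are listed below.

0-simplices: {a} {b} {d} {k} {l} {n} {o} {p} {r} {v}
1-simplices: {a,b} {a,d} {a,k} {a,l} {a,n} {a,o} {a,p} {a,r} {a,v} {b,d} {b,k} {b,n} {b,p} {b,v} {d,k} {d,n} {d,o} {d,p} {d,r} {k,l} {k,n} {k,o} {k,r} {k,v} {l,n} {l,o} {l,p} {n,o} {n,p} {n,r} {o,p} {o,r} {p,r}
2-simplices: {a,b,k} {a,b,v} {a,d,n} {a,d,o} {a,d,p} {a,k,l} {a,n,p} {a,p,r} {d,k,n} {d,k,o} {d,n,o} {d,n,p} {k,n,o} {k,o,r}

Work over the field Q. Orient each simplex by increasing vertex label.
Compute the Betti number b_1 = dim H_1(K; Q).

n_0=10 n_1=33 n_2=14  [Q]
∂1: piv[ab,ad,ak,al,an,ao,ap,ar,av] rk=9  ker:bd,bk,bn,bp,bv,dk,dn,do,dp,dr,kl,kn,ko,kr,kv,ln,lo,lp,no,np,nr,op,or,pr
∂2: piv[abk,abv,adn,ado,adp,akl,anp,apr,dkn,dko,dno,kor] rk=12  ker:dnp,kno
b_1=(33−9)−12=12

b_1=12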